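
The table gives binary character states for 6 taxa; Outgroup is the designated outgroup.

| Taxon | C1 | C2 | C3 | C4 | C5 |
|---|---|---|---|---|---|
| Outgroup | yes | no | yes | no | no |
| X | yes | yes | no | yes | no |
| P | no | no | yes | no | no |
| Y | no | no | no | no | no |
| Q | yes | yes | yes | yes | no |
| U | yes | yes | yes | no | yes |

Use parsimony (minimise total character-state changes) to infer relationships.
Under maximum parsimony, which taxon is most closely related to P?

Y

Character polarity is set by the outgroup: the derived state is whichever differs from the outgroup's state, so for C1, C3 the derived state is 'no', and for the remaining characters it is 'yes'.
C1: derived state 'no' in P and Y only — synapomorphy for {P, Y}.
Only Q, U, and X show the derived state 'yes' for C2, supporting them as a clade.
C3 (state 'no') occurs in X and Y but conflicts with the nesting implied by the other characters — most parsimoniously interpreted as homoplasy.
C4 (derived state 'yes') is shared by Q and X — a synapomorphy uniting that clade.
C5: derived state 'yes' in U only — an autapomorphy, so it tells us nothing about relationships among taxa.
Most parsimonious ingroup topology: (((X,Q),U),(P,Y)).
P and Y form a cherry on this tree, so they are sister taxa.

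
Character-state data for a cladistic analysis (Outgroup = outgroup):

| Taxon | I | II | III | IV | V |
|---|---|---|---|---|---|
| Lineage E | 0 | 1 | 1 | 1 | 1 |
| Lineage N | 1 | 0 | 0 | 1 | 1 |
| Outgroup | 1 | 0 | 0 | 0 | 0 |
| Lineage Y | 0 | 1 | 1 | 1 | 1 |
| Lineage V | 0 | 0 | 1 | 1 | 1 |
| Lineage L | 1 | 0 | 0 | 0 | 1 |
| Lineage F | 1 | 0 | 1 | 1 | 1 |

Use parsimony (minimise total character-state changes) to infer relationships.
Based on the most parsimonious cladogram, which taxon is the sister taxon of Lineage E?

Lineage Y

Character polarity is set by the outgroup: the derived state is whichever differs from the outgroup's state, so for I the derived state is '0', and for the remaining characters it is '1'.
I: derived state '0' in Lineage E, Lineage V, and Lineage Y only — synapomorphy for {Lineage E, Lineage V, Lineage Y}.
Only Lineage E and Lineage Y show the derived state '1' for II, supporting them as a clade.
III: derived state '1' in Lineage E, Lineage F, Lineage V, and Lineage Y only — synapomorphy for {Lineage E, Lineage F, Lineage V, Lineage Y}.
Only Lineage E, Lineage F, Lineage N, Lineage V, and Lineage Y show the derived state '1' for IV, supporting them as a clade.
All ingroup taxa share the derived state '1' for V; it defines the ingroup but does not resolve relationships within it.
Most parsimonious ingroup topology: (((Lineage F,((Lineage Y,Lineage E),Lineage V)),Lineage N),Lineage L).
Lineage E and Lineage Y form a cherry on this tree, so they are sister taxa.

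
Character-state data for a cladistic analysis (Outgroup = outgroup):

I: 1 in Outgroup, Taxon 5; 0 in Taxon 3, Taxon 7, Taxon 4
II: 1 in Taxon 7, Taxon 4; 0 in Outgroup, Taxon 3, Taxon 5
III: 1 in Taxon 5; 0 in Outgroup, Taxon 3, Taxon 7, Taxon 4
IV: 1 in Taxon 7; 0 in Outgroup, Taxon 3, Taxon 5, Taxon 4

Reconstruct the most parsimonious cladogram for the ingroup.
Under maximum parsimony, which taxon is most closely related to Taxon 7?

Taxon 4

Character polarity is set by the outgroup: the derived state is whichever differs from the outgroup's state, so for I the derived state is '0', and for the remaining characters it is '1'.
I: derived state '0' in Taxon 3, Taxon 4, and Taxon 7 only — synapomorphy for {Taxon 3, Taxon 4, Taxon 7}.
II (derived state '1') is shared by Taxon 4 and Taxon 7 — a synapomorphy uniting that clade.
III: derived state '1' in Taxon 5 only — an autapomorphy, so it tells us nothing about relationships among taxa.
IV (derived state '1') is unique to Taxon 7 (autapomorphy; uninformative for grouping).
Most parsimonious ingroup topology: ((Taxon 3,(Taxon 7,Taxon 4)),Taxon 5).
Taxon 7 and Taxon 4 form a cherry on this tree, so they are sister taxa.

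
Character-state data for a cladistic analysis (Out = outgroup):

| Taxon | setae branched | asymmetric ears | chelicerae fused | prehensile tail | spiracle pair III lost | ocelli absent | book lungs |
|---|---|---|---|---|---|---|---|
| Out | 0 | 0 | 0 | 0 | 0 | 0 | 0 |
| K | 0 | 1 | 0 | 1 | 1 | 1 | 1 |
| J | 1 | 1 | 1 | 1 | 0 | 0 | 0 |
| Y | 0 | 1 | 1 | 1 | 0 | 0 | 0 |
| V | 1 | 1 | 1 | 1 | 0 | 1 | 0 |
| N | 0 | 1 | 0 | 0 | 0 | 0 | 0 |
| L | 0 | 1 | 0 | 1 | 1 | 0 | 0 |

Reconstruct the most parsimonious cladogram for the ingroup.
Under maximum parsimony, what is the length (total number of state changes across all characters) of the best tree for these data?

The outgroup has state '0' for every character, so '1' is the derived state throughout.
setae branched (derived state '1') is shared by J and V — a synapomorphy uniting that clade.
All ingroup taxa share the derived state '1' for asymmetric ears; it defines the ingroup but does not resolve relationships within it.
chelicerae fused: derived state '1' in J, V, and Y only — synapomorphy for {J, V, Y}.
Only J, K, L, V, and Y show the derived state '1' for prehensile tail, supporting them as a clade.
spiracle pair III lost (derived state '1') is shared by K and L — a synapomorphy uniting that clade.
ocelli absent groups K and V, which is incompatible with the clades supported by the remaining characters; treating it as convergent (homoplasy) costs fewer steps than any alternative tree.
book lungs (derived state '1') is unique to K (autapomorphy; uninformative for grouping).
Most parsimonious ingroup topology: (((K,L),((J,V),Y)),N).
Changes per character on this tree: setae branched: 1; asymmetric ears: 1; chelicerae fused: 1; prehensile tail: 1; spiracle pair III lost: 1; ocelli absent: 2; book lungs: 1.
Total = 8.

8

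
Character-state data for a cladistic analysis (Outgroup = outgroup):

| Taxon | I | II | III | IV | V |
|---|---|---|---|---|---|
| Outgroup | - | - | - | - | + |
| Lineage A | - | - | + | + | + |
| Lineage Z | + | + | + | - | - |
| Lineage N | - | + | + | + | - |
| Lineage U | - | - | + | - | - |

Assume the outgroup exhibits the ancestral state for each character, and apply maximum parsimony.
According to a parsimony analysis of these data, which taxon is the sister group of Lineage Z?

Lineage N

Character polarity is set by the outgroup: the derived state is whichever differs from the outgroup's state, so for V the derived state is '-', and for the remaining characters it is '+'.
I: derived state '+' in Lineage Z only — an autapomorphy, so it tells us nothing about relationships among taxa.
II (derived state '+') is shared by Lineage N and Lineage Z — a synapomorphy uniting that clade.
All ingroup taxa share the derived state '+' for III; it defines the ingroup but does not resolve relationships within it.
IV (state '+') occurs in Lineage A and Lineage N but conflicts with the nesting implied by the other characters — most parsimoniously interpreted as homoplasy.
V (derived state '-') is shared by Lineage N, Lineage U, and Lineage Z — a synapomorphy uniting that clade.
Most parsimonious ingroup topology: (Lineage A,((Lineage Z,Lineage N),Lineage U)).
Lineage Z and Lineage N form a cherry on this tree, so they are sister taxa.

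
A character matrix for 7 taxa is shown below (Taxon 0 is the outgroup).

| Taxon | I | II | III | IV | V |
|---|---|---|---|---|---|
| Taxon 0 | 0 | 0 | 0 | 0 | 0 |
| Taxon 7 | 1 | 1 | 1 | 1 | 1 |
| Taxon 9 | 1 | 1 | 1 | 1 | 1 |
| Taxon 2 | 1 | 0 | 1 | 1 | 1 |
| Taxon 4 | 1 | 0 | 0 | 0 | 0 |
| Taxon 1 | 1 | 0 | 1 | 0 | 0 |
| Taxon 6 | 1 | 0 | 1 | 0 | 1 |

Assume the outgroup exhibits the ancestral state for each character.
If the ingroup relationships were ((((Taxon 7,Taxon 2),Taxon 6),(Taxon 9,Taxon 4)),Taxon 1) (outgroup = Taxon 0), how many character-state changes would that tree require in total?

Map each character onto ((((Taxon 7,Taxon 2),Taxon 6),(Taxon 9,Taxon 4)),Taxon 1) (rooted by Taxon 0) and count the minimum state changes it requires (Fitch parsimony):
I: 1; II: 2; III: 2; IV: 2; V: 2.
Total tree length = 9.

9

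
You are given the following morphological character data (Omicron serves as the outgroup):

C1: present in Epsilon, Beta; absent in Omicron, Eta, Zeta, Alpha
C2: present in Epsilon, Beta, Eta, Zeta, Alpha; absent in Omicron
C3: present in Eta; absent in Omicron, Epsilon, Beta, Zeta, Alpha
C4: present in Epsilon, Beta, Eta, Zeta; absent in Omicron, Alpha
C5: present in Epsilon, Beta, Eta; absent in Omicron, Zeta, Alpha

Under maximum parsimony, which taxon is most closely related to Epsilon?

The outgroup has state 'absent' for every character, so 'present' is the derived state throughout.
C1: derived state 'present' in Beta and Epsilon only — synapomorphy for {Beta, Epsilon}.
C2 (derived state 'present') is shared by all ingroup taxa — unites the whole ingroup.
C3 (derived state 'present') is unique to Eta (autapomorphy; uninformative for grouping).
C4: derived state 'present' in Beta, Epsilon, Eta, and Zeta only — synapomorphy for {Beta, Epsilon, Eta, Zeta}.
C5: derived state 'present' in Beta, Epsilon, and Eta only — synapomorphy for {Beta, Epsilon, Eta}.
Most parsimonious ingroup topology: ((((Epsilon,Beta),Eta),Zeta),Alpha).
Epsilon and Beta form a cherry on this tree, so they are sister taxa.

Beta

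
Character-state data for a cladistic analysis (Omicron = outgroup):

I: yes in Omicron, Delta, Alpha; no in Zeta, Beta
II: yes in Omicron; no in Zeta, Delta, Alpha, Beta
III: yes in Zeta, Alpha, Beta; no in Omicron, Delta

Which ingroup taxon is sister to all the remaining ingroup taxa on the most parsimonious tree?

Character polarity is set by the outgroup: the derived state is whichever differs from the outgroup's state, so for I, II the derived state is 'no', and for the remaining characters it is 'yes'.
I: derived state 'no' in Beta and Zeta only — synapomorphy for {Beta, Zeta}.
II (derived state 'no') is shared by all ingroup taxa — unites the whole ingroup.
Only Alpha, Beta, and Zeta show the derived state 'yes' for III, supporting them as a clade.
Most parsimonious ingroup topology: (((Zeta,Beta),Alpha),Delta).
Delta is sister to the clade containing all other ingroup taxa, so it is the earliest-diverging (most basal) ingroup lineage.

Delta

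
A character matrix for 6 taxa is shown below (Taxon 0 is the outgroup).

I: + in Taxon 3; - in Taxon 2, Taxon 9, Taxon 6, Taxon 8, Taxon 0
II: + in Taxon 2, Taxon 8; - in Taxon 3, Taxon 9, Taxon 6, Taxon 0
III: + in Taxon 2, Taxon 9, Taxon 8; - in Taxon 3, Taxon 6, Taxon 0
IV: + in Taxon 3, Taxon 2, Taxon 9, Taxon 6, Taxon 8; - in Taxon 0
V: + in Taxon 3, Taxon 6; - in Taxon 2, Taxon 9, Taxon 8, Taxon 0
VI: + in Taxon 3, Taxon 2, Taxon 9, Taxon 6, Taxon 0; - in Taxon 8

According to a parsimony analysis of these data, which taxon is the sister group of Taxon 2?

Character polarity is set by the outgroup: the derived state is whichever differs from the outgroup's state, so for VI the derived state is '-', and for the remaining characters it is '+'.
I: derived state '+' in Taxon 3 only — an autapomorphy, so it tells us nothing about relationships among taxa.
Only Taxon 2 and Taxon 8 show the derived state '+' for II, supporting them as a clade.
III: derived state '+' in Taxon 2, Taxon 8, and Taxon 9 only — synapomorphy for {Taxon 2, Taxon 8, Taxon 9}.
IV (derived state '+') is shared by all ingroup taxa — unites the whole ingroup.
V (derived state '+') is shared by Taxon 3 and Taxon 6 — a synapomorphy uniting that clade.
VI (derived state '-') is unique to Taxon 8 (autapomorphy; uninformative for grouping).
Most parsimonious ingroup topology: ((Taxon 9,(Taxon 2,Taxon 8)),(Taxon 6,Taxon 3)).
Taxon 2 and Taxon 8 form a cherry on this tree, so they are sister taxa.

Taxon 8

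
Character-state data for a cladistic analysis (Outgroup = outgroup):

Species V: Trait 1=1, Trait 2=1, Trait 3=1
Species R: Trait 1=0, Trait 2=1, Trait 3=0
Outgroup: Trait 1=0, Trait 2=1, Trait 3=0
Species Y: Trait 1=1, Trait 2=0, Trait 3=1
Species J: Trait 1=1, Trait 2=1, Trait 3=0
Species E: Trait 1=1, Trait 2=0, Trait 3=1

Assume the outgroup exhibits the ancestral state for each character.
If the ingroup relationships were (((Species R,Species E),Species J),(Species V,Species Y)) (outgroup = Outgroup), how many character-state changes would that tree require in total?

Map each character onto (((Species R,Species E),Species J),(Species V,Species Y)) (rooted by Outgroup) and count the minimum state changes it requires (Fitch parsimony):
Trait 1: 2; Trait 2: 2; Trait 3: 2.
Total tree length = 6.

6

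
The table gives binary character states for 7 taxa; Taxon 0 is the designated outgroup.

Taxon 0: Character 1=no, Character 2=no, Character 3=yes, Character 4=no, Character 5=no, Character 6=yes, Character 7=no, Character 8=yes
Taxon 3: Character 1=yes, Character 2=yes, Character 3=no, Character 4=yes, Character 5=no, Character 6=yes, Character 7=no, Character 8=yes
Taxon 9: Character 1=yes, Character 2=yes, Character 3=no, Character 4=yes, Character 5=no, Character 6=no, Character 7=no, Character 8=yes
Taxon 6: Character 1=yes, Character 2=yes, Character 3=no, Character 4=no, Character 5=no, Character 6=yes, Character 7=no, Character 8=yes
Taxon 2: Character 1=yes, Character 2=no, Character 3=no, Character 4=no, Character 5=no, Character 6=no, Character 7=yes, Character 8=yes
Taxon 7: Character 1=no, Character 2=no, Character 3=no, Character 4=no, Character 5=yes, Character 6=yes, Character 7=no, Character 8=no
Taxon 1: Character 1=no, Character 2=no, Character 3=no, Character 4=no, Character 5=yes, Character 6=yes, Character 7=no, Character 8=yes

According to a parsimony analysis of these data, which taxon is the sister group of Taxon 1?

Character polarity is set by the outgroup: the derived state is whichever differs from the outgroup's state, so for Character 3, Character 6, Character 8 the derived state is 'no', and for the remaining characters it is 'yes'.
Character 1 (derived state 'yes') is shared by Taxon 2, Taxon 3, Taxon 6, and Taxon 9 — a synapomorphy uniting that clade.
Only Taxon 3, Taxon 6, and Taxon 9 show the derived state 'yes' for Character 2, supporting them as a clade.
All ingroup taxa share the derived state 'no' for Character 3; it defines the ingroup but does not resolve relationships within it.
Character 4: derived state 'yes' in Taxon 3 and Taxon 9 only — synapomorphy for {Taxon 3, Taxon 9}.
Only Taxon 1 and Taxon 7 show the derived state 'yes' for Character 5, supporting them as a clade.
Character 6 groups Taxon 2 and Taxon 9, which is incompatible with the clades supported by the remaining characters; treating it as convergent (homoplasy) costs fewer steps than any alternative tree.
Character 7 (derived state 'yes') is unique to Taxon 2 (autapomorphy; uninformative for grouping).
Character 8: derived state 'no' in Taxon 7 only — an autapomorphy, so it tells us nothing about relationships among taxa.
Most parsimonious ingroup topology: ((((Taxon 3,Taxon 9),Taxon 6),Taxon 2),(Taxon 7,Taxon 1)).
Taxon 1 and Taxon 7 form a cherry on this tree, so they are sister taxa.

Taxon 7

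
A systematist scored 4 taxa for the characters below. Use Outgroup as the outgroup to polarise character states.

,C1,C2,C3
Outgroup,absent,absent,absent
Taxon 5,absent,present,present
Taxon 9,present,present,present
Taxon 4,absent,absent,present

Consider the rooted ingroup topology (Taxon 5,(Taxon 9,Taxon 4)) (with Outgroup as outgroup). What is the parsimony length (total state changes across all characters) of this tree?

4

Map each character onto (Taxon 5,(Taxon 9,Taxon 4)) (rooted by Outgroup) and count the minimum state changes it requires (Fitch parsimony):
C1: 1; C2: 2; C3: 1.
Total tree length = 4.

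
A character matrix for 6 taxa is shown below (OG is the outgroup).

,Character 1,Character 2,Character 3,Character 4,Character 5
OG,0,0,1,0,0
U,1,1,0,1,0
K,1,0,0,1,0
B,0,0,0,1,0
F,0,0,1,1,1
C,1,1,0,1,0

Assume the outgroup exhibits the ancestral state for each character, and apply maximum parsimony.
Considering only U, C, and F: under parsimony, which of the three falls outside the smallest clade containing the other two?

Character polarity is set by the outgroup: the derived state is whichever differs from the outgroup's state, so for Character 3 the derived state is '0', and for the remaining characters it is '1'.
Only C, K, and U show the derived state '1' for Character 1, supporting them as a clade.
Character 2: derived state '1' in C and U only — synapomorphy for {C, U}.
Character 3 (derived state '0') is shared by B, C, K, and U — a synapomorphy uniting that clade.
All ingroup taxa share the derived state '1' for Character 4; it defines the ingroup but does not resolve relationships within it.
Character 5: derived state '1' in F only — an autapomorphy, so it tells us nothing about relationships among taxa.
Most parsimonious ingroup topology: ((((U,C),K),B),F).
C and U share a more recent common ancestor with each other than either does with F, so F is the least closely related of the three.

F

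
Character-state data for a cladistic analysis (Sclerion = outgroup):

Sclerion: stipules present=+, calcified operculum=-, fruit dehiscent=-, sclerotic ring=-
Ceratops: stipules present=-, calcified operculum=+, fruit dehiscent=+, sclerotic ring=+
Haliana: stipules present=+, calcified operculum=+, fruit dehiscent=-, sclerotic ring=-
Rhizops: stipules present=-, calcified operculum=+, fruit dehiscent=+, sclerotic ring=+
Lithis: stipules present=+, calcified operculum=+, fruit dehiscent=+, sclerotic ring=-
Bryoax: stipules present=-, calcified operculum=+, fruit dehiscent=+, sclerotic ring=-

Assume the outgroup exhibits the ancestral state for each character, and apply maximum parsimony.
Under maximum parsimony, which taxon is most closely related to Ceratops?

Character polarity is set by the outgroup: the derived state is whichever differs from the outgroup's state, so for stipules present the derived state is '-', and for the remaining characters it is '+'.
Only Bryoax, Ceratops, and Rhizops show the derived state '-' for stipules present, supporting them as a clade.
calcified operculum (derived state '+') is shared by all ingroup taxa — unites the whole ingroup.
fruit dehiscent: derived state '+' in Bryoax, Ceratops, Lithis, and Rhizops only — synapomorphy for {Bryoax, Ceratops, Lithis, Rhizops}.
Only Ceratops and Rhizops show the derived state '+' for sclerotic ring, supporting them as a clade.
Most parsimonious ingroup topology: (Haliana,(((Rhizops,Ceratops),Bryoax),Lithis)).
Ceratops and Rhizops form a cherry on this tree, so they are sister taxa.

Rhizops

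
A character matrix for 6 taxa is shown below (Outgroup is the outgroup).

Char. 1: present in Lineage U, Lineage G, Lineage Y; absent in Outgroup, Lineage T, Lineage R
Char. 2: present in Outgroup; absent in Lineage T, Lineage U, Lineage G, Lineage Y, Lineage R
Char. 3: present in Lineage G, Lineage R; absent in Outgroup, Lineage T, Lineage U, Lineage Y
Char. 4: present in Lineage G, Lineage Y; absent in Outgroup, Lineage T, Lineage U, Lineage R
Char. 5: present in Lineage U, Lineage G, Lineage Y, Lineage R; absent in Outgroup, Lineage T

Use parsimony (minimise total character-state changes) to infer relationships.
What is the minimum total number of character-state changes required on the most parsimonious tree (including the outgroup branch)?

Character polarity is set by the outgroup: the derived state is whichever differs from the outgroup's state, so for Char. 2 the derived state is 'absent', and for the remaining characters it is 'present'.
Char. 1 (derived state 'present') is shared by Lineage G, Lineage U, and Lineage Y — a synapomorphy uniting that clade.
All ingroup taxa share the derived state 'absent' for Char. 2; it defines the ingroup but does not resolve relationships within it.
Char. 3 groups Lineage G and Lineage R, which is incompatible with the clades supported by the remaining characters; treating it as convergent (homoplasy) costs fewer steps than any alternative tree.
Only Lineage G and Lineage Y show the derived state 'present' for Char. 4, supporting them as a clade.
Only Lineage G, Lineage R, Lineage U, and Lineage Y show the derived state 'present' for Char. 5, supporting them as a clade.
Most parsimonious ingroup topology: (Lineage T,((Lineage U,(Lineage G,Lineage Y)),Lineage R)).
Changes per character on this tree: Char. 1: 1; Char. 2: 1; Char. 3: 2; Char. 4: 1; Char. 5: 1.
Total = 6.

6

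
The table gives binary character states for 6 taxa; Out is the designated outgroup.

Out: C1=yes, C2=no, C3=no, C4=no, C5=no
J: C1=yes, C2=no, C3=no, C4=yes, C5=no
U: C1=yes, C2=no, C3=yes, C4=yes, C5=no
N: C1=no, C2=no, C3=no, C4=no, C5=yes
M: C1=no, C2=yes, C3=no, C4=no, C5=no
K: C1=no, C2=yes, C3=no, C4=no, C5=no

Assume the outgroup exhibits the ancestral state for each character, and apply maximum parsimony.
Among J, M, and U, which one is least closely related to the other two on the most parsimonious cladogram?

Character polarity is set by the outgroup: the derived state is whichever differs from the outgroup's state, so for C1 the derived state is 'no', and for the remaining characters it is 'yes'.
C1 (derived state 'no') is shared by K, M, and N — a synapomorphy uniting that clade.
C2 (derived state 'yes') is shared by K and M — a synapomorphy uniting that clade.
C3 (derived state 'yes') is unique to U (autapomorphy; uninformative for grouping).
Only J and U show the derived state 'yes' for C4, supporting them as a clade.
C5: derived state 'yes' in N only — an autapomorphy, so it tells us nothing about relationships among taxa.
Most parsimonious ingroup topology: ((J,U),(N,(M,K))).
J and U share a more recent common ancestor with each other than either does with M, so M is the least closely related of the three.

M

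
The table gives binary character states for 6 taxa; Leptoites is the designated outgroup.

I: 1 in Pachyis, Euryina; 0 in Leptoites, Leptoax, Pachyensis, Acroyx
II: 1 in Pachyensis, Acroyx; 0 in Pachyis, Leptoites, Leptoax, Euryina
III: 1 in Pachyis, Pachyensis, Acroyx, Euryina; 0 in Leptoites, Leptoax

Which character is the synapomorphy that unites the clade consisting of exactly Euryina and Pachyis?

I

The outgroup has state '0' for every character, so '1' is the derived state throughout.
I (derived state '1') is shared by Euryina and Pachyis — a synapomorphy uniting that clade.
II (derived state '1') is shared by Acroyx and Pachyensis — a synapomorphy uniting that clade.
III (derived state '1') is shared by Acroyx, Euryina, Pachyensis, and Pachyis — a synapomorphy uniting that clade.
Most parsimonious ingroup topology: (((Euryina,Pachyis),(Acroyx,Pachyensis)),Leptoax).
The clade {Euryina, Pachyis} is supported by I: its derived state '1' occurs in exactly those taxa and in no other taxon (including the outgroup).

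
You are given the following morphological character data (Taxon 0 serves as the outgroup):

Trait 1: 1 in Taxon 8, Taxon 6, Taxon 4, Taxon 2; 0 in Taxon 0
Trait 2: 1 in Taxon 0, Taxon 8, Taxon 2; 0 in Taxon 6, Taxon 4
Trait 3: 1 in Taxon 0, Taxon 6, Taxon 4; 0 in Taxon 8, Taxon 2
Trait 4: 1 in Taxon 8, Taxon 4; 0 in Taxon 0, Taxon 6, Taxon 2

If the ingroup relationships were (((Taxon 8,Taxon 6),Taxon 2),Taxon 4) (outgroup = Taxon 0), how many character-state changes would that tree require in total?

7

Map each character onto (((Taxon 8,Taxon 6),Taxon 2),Taxon 4) (rooted by Taxon 0) and count the minimum state changes it requires (Fitch parsimony):
Trait 1: 1; Trait 2: 2; Trait 3: 2; Trait 4: 2.
Total tree length = 7.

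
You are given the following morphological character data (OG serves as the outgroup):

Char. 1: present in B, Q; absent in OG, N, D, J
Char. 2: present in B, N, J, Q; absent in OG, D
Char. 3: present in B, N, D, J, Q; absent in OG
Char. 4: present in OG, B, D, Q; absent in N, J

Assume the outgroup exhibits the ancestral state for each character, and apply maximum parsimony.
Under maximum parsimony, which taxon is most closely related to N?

Character polarity is set by the outgroup: the derived state is whichever differs from the outgroup's state, so for Char. 4 the derived state is 'absent', and for the remaining characters it is 'present'.
Only B and Q show the derived state 'present' for Char. 1, supporting them as a clade.
Only B, J, N, and Q show the derived state 'present' for Char. 2, supporting them as a clade.
Char. 3 (derived state 'present') is shared by all ingroup taxa — unites the whole ingroup.
Only J and N show the derived state 'absent' for Char. 4, supporting them as a clade.
Most parsimonious ingroup topology: (((B,Q),(N,J)),D).
N and J form a cherry on this tree, so they are sister taxa.

J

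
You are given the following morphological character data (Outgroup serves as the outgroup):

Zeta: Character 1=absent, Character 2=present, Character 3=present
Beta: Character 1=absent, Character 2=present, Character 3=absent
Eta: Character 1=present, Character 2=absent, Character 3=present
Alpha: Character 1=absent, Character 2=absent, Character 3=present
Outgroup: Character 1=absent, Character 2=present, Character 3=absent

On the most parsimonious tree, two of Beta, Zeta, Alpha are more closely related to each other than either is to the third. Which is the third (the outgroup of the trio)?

Beta

Character polarity is set by the outgroup: the derived state is whichever differs from the outgroup's state, so for Character 2 the derived state is 'absent', and for the remaining characters it is 'present'.
Character 1 (derived state 'present') is unique to Eta (autapomorphy; uninformative for grouping).
Character 2: derived state 'absent' in Alpha and Eta only — synapomorphy for {Alpha, Eta}.
Character 3 (derived state 'present') is shared by Alpha, Eta, and Zeta — a synapomorphy uniting that clade.
Most parsimonious ingroup topology: ((Zeta,(Alpha,Eta)),Beta).
Zeta and Alpha share a more recent common ancestor with each other than either does with Beta, so Beta is the least closely related of the three.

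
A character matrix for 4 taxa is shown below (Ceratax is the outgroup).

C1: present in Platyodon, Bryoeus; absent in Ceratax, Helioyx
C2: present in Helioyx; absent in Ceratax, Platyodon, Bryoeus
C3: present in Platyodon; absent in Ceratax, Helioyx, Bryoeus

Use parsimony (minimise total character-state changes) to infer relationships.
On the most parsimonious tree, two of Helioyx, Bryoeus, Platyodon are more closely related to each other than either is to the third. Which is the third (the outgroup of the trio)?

The outgroup has state 'absent' for every character, so 'present' is the derived state throughout.
C1: derived state 'present' in Bryoeus and Platyodon only — synapomorphy for {Bryoeus, Platyodon}.
C2: derived state 'present' in Helioyx only — an autapomorphy, so it tells us nothing about relationships among taxa.
C3: derived state 'present' in Platyodon only — an autapomorphy, so it tells us nothing about relationships among taxa.
Most parsimonious ingroup topology: ((Bryoeus,Platyodon),Helioyx).
Platyodon and Bryoeus share a more recent common ancestor with each other than either does with Helioyx, so Helioyx is the least closely related of the three.

Helioyx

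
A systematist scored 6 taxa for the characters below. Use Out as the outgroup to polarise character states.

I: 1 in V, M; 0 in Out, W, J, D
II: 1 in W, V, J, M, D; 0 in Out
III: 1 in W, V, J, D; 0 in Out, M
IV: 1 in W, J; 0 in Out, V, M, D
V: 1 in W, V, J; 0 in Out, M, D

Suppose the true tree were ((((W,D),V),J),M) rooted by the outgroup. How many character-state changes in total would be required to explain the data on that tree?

8

Map each character onto ((((W,D),V),J),M) (rooted by Out) and count the minimum state changes it requires (Fitch parsimony):
I: 2; II: 1; III: 1; IV: 2; V: 2.
Total tree length = 8.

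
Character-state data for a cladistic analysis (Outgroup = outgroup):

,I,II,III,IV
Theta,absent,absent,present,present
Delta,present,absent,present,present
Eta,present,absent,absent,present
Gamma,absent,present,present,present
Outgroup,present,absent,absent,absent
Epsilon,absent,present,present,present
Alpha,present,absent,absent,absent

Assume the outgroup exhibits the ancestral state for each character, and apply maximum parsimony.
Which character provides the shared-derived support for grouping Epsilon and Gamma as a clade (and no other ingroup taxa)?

Character polarity is set by the outgroup: the derived state is whichever differs from the outgroup's state, so for I the derived state is 'absent', and for the remaining characters it is 'present'.
I (derived state 'absent') is shared by Epsilon, Gamma, and Theta — a synapomorphy uniting that clade.
II: derived state 'present' in Epsilon and Gamma only — synapomorphy for {Epsilon, Gamma}.
Only Delta, Epsilon, Gamma, and Theta show the derived state 'present' for III, supporting them as a clade.
IV (derived state 'present') is shared by Delta, Epsilon, Eta, Gamma, and Theta — a synapomorphy uniting that clade.
Most parsimonious ingroup topology: (Alpha,((((Epsilon,Gamma),Theta),Delta),Eta)).
The clade {Epsilon, Gamma} is supported by II: its derived state 'present' occurs in exactly those taxa and in no other taxon (including the outgroup).

II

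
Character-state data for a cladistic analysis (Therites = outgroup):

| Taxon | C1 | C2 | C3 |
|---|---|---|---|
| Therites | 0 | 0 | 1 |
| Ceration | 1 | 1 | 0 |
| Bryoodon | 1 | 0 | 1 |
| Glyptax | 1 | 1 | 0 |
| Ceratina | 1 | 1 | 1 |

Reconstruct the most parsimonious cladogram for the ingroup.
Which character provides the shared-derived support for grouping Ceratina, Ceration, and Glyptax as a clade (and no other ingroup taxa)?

C2

Character polarity is set by the outgroup: the derived state is whichever differs from the outgroup's state, so for C3 the derived state is '0', and for the remaining characters it is '1'.
All ingroup taxa share the derived state '1' for C1; it defines the ingroup but does not resolve relationships within it.
C2 (derived state '1') is shared by Ceratina, Ceration, and Glyptax — a synapomorphy uniting that clade.
Only Ceration and Glyptax show the derived state '0' for C3, supporting them as a clade.
Most parsimonious ingroup topology: (((Ceration,Glyptax),Ceratina),Bryoodon).
The clade {Ceratina, Ceration, Glyptax} is supported by C2: its derived state '1' occurs in exactly those taxa and in no other taxon (including the outgroup).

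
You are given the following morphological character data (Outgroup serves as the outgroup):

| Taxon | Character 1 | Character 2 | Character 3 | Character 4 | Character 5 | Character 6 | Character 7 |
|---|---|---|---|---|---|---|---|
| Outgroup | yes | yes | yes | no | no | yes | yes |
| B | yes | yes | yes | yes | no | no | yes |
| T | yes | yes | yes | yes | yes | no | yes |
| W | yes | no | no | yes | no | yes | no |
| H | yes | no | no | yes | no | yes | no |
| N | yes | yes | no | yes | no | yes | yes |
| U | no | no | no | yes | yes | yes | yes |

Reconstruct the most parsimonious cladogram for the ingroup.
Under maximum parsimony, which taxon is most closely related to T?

B

Character polarity is set by the outgroup: the derived state is whichever differs from the outgroup's state, so for Character 1, Character 2, Character 3, Character 6, Character 7 the derived state is 'no', and for the remaining characters it is 'yes'.
Character 1 (derived state 'no') is unique to U (autapomorphy; uninformative for grouping).
Only H, U, and W show the derived state 'no' for Character 2, supporting them as a clade.
Only H, N, U, and W show the derived state 'no' for Character 3, supporting them as a clade.
Character 4 (derived state 'yes') is shared by all ingroup taxa — unites the whole ingroup.
Character 5 groups T and U, which is incompatible with the clades supported by the remaining characters; treating it as convergent (homoplasy) costs fewer steps than any alternative tree.
Only B and T show the derived state 'no' for Character 6, supporting them as a clade.
Character 7: derived state 'no' in H and W only — synapomorphy for {H, W}.
Most parsimonious ingroup topology: ((B,T),(((W,H),U),N)).
T and B form a cherry on this tree, so they are sister taxa.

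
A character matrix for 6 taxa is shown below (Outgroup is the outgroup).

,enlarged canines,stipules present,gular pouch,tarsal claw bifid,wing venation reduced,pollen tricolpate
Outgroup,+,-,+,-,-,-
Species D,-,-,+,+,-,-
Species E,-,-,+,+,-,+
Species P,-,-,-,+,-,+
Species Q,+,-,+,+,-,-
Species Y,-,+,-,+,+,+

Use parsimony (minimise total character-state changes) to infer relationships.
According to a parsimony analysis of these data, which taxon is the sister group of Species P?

Character polarity is set by the outgroup: the derived state is whichever differs from the outgroup's state, so for enlarged canines, gular pouch the derived state is '-', and for the remaining characters it is '+'.
enlarged canines: derived state '-' in Species D, Species E, Species P, and Species Y only — synapomorphy for {Species D, Species E, Species P, Species Y}.
stipules present (derived state '+') is unique to Species Y (autapomorphy; uninformative for grouping).
gular pouch (derived state '-') is shared by Species P and Species Y — a synapomorphy uniting that clade.
tarsal claw bifid (derived state '+') is shared by all ingroup taxa — unites the whole ingroup.
wing venation reduced: derived state '+' in Species Y only — an autapomorphy, so it tells us nothing about relationships among taxa.
Only Species E, Species P, and Species Y show the derived state '+' for pollen tricolpate, supporting them as a clade.
Most parsimonious ingroup topology: ((Species D,(Species E,(Species P,Species Y))),Species Q).
Species P and Species Y form a cherry on this tree, so they are sister taxa.

Species Y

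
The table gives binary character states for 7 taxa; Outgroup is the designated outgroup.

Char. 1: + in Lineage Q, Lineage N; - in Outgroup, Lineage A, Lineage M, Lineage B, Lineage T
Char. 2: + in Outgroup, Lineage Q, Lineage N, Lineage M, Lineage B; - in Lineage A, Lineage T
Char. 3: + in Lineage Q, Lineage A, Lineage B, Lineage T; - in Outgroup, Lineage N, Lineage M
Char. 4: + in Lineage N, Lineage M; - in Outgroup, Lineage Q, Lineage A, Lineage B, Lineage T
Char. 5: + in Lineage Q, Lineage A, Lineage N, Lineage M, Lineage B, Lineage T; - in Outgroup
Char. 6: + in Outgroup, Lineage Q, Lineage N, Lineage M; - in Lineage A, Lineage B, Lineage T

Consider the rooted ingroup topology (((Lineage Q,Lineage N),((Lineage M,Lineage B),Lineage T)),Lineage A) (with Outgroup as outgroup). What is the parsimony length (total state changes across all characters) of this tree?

Map each character onto (((Lineage Q,Lineage N),((Lineage M,Lineage B),Lineage T)),Lineage A) (rooted by Outgroup) and count the minimum state changes it requires (Fitch parsimony):
Char. 1: 1; Char. 2: 2; Char. 3: 3; Char. 4: 2; Char. 5: 1; Char. 6: 3.
Total tree length = 12.

12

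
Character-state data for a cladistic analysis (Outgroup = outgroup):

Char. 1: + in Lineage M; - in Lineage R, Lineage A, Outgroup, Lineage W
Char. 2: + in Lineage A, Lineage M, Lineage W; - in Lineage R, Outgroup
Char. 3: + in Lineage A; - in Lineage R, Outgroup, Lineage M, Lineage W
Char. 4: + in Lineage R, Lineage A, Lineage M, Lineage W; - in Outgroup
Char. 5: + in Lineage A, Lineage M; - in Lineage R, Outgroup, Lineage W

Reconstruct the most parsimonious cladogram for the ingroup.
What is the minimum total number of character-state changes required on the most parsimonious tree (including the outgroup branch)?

5

The outgroup has state '-' for every character, so '+' is the derived state throughout.
Char. 1 (derived state '+') is unique to Lineage M (autapomorphy; uninformative for grouping).
Only Lineage A, Lineage M, and Lineage W show the derived state '+' for Char. 2, supporting them as a clade.
Char. 3: derived state '+' in Lineage A only — an autapomorphy, so it tells us nothing about relationships among taxa.
Char. 4 (derived state '+') is shared by all ingroup taxa — unites the whole ingroup.
Char. 5: derived state '+' in Lineage A and Lineage M only — synapomorphy for {Lineage A, Lineage M}.
Most parsimonious ingroup topology: (((Lineage A,Lineage M),Lineage W),Lineage R).
Changes per character on this tree: Char. 1: 1; Char. 2: 1; Char. 3: 1; Char. 4: 1; Char. 5: 1.
Total = 5.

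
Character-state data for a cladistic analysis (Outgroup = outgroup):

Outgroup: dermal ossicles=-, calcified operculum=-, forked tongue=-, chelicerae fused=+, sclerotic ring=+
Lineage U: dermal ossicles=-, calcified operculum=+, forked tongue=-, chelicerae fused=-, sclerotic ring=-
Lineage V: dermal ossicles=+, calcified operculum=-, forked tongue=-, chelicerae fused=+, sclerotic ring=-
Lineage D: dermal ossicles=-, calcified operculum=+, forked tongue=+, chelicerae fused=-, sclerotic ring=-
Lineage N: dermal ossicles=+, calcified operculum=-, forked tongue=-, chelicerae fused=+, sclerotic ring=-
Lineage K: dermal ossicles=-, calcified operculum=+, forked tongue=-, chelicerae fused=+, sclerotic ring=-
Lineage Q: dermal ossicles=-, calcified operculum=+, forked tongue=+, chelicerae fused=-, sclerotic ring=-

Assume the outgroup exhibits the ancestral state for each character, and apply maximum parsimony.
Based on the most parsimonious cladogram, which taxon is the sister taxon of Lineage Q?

Character polarity is set by the outgroup: the derived state is whichever differs from the outgroup's state, so for chelicerae fused, sclerotic ring the derived state is '-', and for the remaining characters it is '+'.
Only Lineage N and Lineage V show the derived state '+' for dermal ossicles, supporting them as a clade.
Only Lineage D, Lineage K, Lineage Q, and Lineage U show the derived state '+' for calcified operculum, supporting them as a clade.
forked tongue (derived state '+') is shared by Lineage D and Lineage Q — a synapomorphy uniting that clade.
chelicerae fused (derived state '-') is shared by Lineage D, Lineage Q, and Lineage U — a synapomorphy uniting that clade.
All ingroup taxa share the derived state '-' for sclerotic ring; it defines the ingroup but does not resolve relationships within it.
Most parsimonious ingroup topology: (((Lineage U,(Lineage D,Lineage Q)),Lineage K),(Lineage V,Lineage N)).
Lineage Q and Lineage D form a cherry on this tree, so they are sister taxa.

Lineage D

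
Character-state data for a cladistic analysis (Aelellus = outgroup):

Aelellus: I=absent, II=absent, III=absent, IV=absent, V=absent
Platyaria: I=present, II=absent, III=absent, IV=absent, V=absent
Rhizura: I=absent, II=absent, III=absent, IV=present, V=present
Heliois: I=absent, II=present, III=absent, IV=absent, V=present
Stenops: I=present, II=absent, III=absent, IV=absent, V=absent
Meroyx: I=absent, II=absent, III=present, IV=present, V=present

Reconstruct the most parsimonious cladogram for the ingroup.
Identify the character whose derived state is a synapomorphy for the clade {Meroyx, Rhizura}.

IV

The outgroup has state 'absent' for every character, so 'present' is the derived state throughout.
I (derived state 'present') is shared by Platyaria and Stenops — a synapomorphy uniting that clade.
II: derived state 'present' in Heliois only — an autapomorphy, so it tells us nothing about relationships among taxa.
III: derived state 'present' in Meroyx only — an autapomorphy, so it tells us nothing about relationships among taxa.
Only Meroyx and Rhizura show the derived state 'present' for IV, supporting them as a clade.
V (derived state 'present') is shared by Heliois, Meroyx, and Rhizura — a synapomorphy uniting that clade.
Most parsimonious ingroup topology: ((Platyaria,Stenops),((Rhizura,Meroyx),Heliois)).
The clade {Meroyx, Rhizura} is supported by IV: its derived state 'present' occurs in exactly those taxa and in no other taxon (including the outgroup).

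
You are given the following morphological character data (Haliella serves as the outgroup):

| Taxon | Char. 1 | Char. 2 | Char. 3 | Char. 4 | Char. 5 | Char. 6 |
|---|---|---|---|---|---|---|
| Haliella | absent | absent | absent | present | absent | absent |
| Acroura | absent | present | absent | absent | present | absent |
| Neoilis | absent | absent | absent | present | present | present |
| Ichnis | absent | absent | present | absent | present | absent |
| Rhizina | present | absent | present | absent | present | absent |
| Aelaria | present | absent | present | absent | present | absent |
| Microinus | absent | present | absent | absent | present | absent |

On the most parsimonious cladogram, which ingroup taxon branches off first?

Character polarity is set by the outgroup: the derived state is whichever differs from the outgroup's state, so for Char. 4 the derived state is 'absent', and for the remaining characters it is 'present'.
Only Aelaria and Rhizina show the derived state 'present' for Char. 1, supporting them as a clade.
Char. 2 (derived state 'present') is shared by Acroura and Microinus — a synapomorphy uniting that clade.
Only Aelaria, Ichnis, and Rhizina show the derived state 'present' for Char. 3, supporting them as a clade.
Only Acroura, Aelaria, Ichnis, Microinus, and Rhizina show the derived state 'absent' for Char. 4, supporting them as a clade.
Char. 5 (derived state 'present') is shared by all ingroup taxa — unites the whole ingroup.
Char. 6 (derived state 'present') is unique to Neoilis (autapomorphy; uninformative for grouping).
Most parsimonious ingroup topology: (((Acroura,Microinus),(Ichnis,(Rhizina,Aelaria))),Neoilis).
Neoilis is sister to the clade containing all other ingroup taxa, so it is the earliest-diverging (most basal) ingroup lineage.

Neoilis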